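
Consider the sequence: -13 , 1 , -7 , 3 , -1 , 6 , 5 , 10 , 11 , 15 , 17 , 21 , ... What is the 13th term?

23

Split by position mod 2 into 2 tracks.
Track A is -13, -7, -1, 5, 11, 17, which is linear: a_n = -19 + 6·n.
Track B is 1, 3, 6, 10, 15, 21, which is triangular numbers starting at T_1.
The 13th slot belongs to track A; its 7th term is 23.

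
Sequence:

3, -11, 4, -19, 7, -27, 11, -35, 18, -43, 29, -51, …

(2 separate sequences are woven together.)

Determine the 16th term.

-67

Odd-indexed and even-indexed terms follow separate rules.
Track A is 3, 4, 7, 11, 18, 29, which is Fibonacci-style (each term is the sum of the two before it).
Track B is -11, -19, -27, -35, -43, -51, which is arithmetic with common difference −8.
The 16th slot belongs to track B; its 8th term is -67.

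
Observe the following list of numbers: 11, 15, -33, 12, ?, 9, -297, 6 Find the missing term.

99

The terms cycle through 2 interleaved subsequences.
Subsequence A = 11, -33, ?, -297: a geometric progression (common ratio -3).
Subsequence B = 15, 12, 9, 6: arithmetic, step −3.
The gap is subsequence A's term 3; the rule gives 99.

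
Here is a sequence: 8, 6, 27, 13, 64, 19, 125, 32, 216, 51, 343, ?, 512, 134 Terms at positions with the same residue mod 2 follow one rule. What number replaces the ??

83

The terms cycle through 2 interleaved subsequences.
Stream A = 8, 27, 64, 125, 216, 343, 512: the cubes 2³, 3³, 4³, ….
Stream B = 6, 13, 19, 32, 51, ?, 134: Fibonacci-style (each term is the sum of the two before it).
The gap is stream B's term 6; the rule gives 83.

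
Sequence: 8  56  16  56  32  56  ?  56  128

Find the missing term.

64

Odd-indexed and even-indexed terms follow separate rules.
Track A: 8, 16, 32, ?, 128. Powers 2^3, 2^4, 2^5, ….
Track B: 56, 56, 56, 56. Constant 56.
The gap is track A's term 4; the rule gives 64.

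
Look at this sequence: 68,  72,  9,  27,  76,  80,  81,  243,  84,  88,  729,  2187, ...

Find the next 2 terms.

92, 96

The slot pattern repeats as AABB (period 4), so there are 2 interleaved tracks.
Track A: 68, 72, 76, 80, 84, 88. Arithmetic with common difference +4.
Track B: 9, 27, 81, 243, 729, 2187. Successive powers of 3.
Position 13 falls in track A as its term 7, giving 92.
Position 14 → track A, term 8 = 96.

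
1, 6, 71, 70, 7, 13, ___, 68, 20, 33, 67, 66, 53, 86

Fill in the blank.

Reading positions in blocks of 4 reveals the pattern AABB — 2 tracks woven together.
Track A is 1, 6, 7, 13, 20, 33, 53, 86, which is a Fibonacci-like recurrence a_n = a_{n-1} + a_{n-2}.
Track B is 71, 70, ?, 68, 67, 66, which is subtracting 1 each time.
The gap is track B's term 3; the rule gives 69.

69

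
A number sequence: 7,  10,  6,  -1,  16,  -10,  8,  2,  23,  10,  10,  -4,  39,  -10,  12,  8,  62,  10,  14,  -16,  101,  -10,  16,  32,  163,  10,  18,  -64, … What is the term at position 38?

Split by position mod 4: positions 1, 5, 9, … form one track, and each other residue class forms its own.
Track A: 7, 16, 23, 39, 62, 101, 163 (a Fibonacci-like recurrence a_n = a_{n-1} + a_{n-2}).
Track B: 10, -10, 10, -10, 10, -10, 10 (the oscillation 10·(−1)^(n+1)).
Track C: 6, 8, 10, 12, 14, 16, 18 (linear: a_n = 4 + 2·n).
Track D: -1, 2, -4, 8, -16, 32, -64 (geometric, ×-2 each step).
Term 38 comes from track B (its 10th entry): -10.

-10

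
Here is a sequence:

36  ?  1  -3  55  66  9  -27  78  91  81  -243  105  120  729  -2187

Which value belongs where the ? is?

45

Reading positions in blocks of 4 reveals the pattern AABB — 2 tracks woven together.
Track A: 36, ?, 55, 66, 78, 91, 105, 120 — triangular numbers n(n+1)/2 for n = 8, 9, ….
Track B: 1, -3, 9, -27, 81, -243, 729, -2187 — a geometric progression (common ratio -3).
Filling track A at index 2 by its rule yields 45.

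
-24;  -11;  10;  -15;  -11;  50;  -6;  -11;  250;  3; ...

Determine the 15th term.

Split by position mod 3: positions 1, 4, 7, … form one track, and each other residue class forms its own.
Stream A is -24, -15, -6, 3, which is adding 9 each time.
Stream B is -11, -11, -11, which is the constant sequence -11.
Stream C is 10, 50, 250, which is multiplying by 5 each time.
Term 15 comes from stream C (its 5th entry): 6250.

6250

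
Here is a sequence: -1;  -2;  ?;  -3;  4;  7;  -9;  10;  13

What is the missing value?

1

Positions follow the repeating pattern ABB; grouping by letter gives 2 tracks.
Subsequence A = -1, -3, -9: geometric with ratio 3.
Subsequence B = -2, ?, 4, 7, 10, 13: linear: a_n = -5 + 3·n.
So the missing entry in subsequence B is 1.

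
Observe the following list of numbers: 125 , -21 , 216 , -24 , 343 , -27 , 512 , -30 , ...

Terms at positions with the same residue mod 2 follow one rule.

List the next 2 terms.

Odd-indexed and even-indexed terms follow separate rules.
Track A: 125, 216, 343, 512. Perfect cubes starting at 5³.
Track B: -21, -24, -27, -30. Subtracting 3 each time.
Position 9 → track A, term 5 = 729.
Term 10 comes from track B (its 5th entry): -33.

729, -33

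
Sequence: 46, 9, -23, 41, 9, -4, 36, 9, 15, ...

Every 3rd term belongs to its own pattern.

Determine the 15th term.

The terms cycle through 3 interleaved subsequences.
Track A: 46, 41, 36 (subtracting 5 each time).
Track B: 9, 9, 9 (the constant sequence 9).
Track C: -23, -4, 15 (arithmetic with common difference +19).
Position 15 → track C, term 5 = 53.

53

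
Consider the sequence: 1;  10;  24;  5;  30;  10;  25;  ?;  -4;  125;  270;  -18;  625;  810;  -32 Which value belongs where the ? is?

Split by position mod 3 into 3 tracks.
Stream A: 1, 5, 25, 125, 625. Powers of 5.
Stream B: 10, 30, ?, 270, 810. Multiplying by 3 each time.
Stream C: 24, 10, -4, -18, -32. Arithmetic, step −14.
Filling stream B at index 3 by its rule yields 90.

90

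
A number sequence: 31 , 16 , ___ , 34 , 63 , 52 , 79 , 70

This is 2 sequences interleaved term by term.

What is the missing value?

47

Positions 1, 3, 5, … form one subsequence and positions 2, 4, 6, … form another.
Track A = 31, ?, 63, 79: arithmetic with common difference +16.
Track B = 16, 34, 52, 70: adding 18 each time.
Track A's pattern makes the blank 47.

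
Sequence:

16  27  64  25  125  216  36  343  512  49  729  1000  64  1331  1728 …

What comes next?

81

Positions follow the repeating pattern ABB; grouping by letter gives 2 tracks.
Track A: 16, 25, 36, 49, 64. Consecutive squares n² from n = 4.
Track B: 27, 64, 125, 216, 343, 512, 729, 1000, 1331, 1728. The cubes 3³, 4³, 5³, ….
Position 16 falls in track A as its term 6, giving 81.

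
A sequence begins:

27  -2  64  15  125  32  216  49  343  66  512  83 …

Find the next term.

729

Taking every 2nd term gives 2 separate tracks.
Track A = 27, 64, 125, 216, 343, 512: the cubes 3³, 4³, 5³, ….
Track B = -2, 15, 32, 49, 66, 83: arithmetic with common difference +17.
Position 13 → track A, term 7 = 729.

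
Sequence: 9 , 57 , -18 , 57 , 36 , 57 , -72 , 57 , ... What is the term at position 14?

57

The terms cycle through 2 interleaved subsequences.
Track A is 9, -18, 36, -72, which is a geometric progression (common ratio -2).
Track B is 57, 57, 57, 57, which is the constant sequence 57.
The 14th slot belongs to track B; its 7th term is 57.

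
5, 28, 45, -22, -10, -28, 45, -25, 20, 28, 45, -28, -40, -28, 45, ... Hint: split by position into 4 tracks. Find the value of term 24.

The terms cycle through 4 interleaved subsequences.
Subsequence A = 5, -10, 20, -40: geometric, ×-2 each step.
Subsequence B = 28, -28, 28, -28: the oscillation 28·(−1)^(n+1).
Subsequence C = 45, 45, 45, 45: always 45.
Subsequence D = -22, -25, -28: arithmetic with common difference −3.
Position 24 falls in subsequence D as its term 6, giving -37.

-37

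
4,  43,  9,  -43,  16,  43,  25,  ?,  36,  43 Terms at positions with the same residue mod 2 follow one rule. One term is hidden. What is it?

Positions 1, 3, 5, … form one subsequence and positions 2, 4, 6, … form another.
Subsequence A = 4, 9, 16, 25, 36: perfect squares starting at 2².
Subsequence B = 43, -43, 43, ?, 43: the oscillation 43·(−1)^(n+1).
Subsequence B's pattern makes the blank -43.

-43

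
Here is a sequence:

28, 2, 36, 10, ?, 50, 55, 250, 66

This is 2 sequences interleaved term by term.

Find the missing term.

Odd-indexed and even-indexed terms follow separate rules.
Track A: 28, 36, ?, 55, 66. Triangular numbers starting at T_7.
Track B: 2, 10, 50, 250. Geometric, ×5 each step.
The gap is track A's term 3; the rule gives 45.

45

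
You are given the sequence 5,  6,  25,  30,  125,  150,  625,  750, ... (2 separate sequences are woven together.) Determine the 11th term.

15625

The terms cycle through 2 interleaved subsequences.
Track A: 5, 25, 125, 625. Powers 5^1, 5^2, 5^3, ….
Track B: 6, 30, 150, 750. A geometric progression (common ratio 5).
Term 11 comes from track A (its 6th entry): 15625.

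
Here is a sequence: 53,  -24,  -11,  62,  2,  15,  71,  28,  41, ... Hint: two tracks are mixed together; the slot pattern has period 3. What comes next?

80

The slot pattern repeats as ABB (period 3), so there are 2 interleaved tracks.
Subsequence A = 53, 62, 71: linear: a_n = 44 + 9·n.
Subsequence B = -24, -11, 2, 15, 28, 41: linear: a_n = -37 + 13·n.
Term 10 comes from subsequence A (its 4th entry): 80.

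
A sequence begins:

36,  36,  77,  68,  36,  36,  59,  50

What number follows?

The slot pattern repeats as AABB (period 4), so there are 2 interleaved tracks.
Stream A: 36, 36, 36, 36. The constant sequence 36.
Stream B: 77, 68, 59, 50. Linear: a_n = 86 − 9·n.
Position 9 falls in stream A as its term 5, giving 36.

36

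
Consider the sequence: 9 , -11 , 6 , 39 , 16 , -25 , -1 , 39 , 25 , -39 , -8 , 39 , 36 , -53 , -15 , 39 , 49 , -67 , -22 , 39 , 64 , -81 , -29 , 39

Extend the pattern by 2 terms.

81, -95

Split by position mod 4: positions 1, 5, 9, … form one track, and each other residue class forms its own.
Stream A: 9, 16, 25, 36, 49, 64. Perfect squares starting at 3².
Stream B: -11, -25, -39, -53, -67, -81. Linear: a_n = 3 − 14·n.
Stream C: 6, -1, -8, -15, -22, -29. Subtracting 7 each time.
Stream D: 39, 39, 39, 39, 39, 39. Always 39.
Term 25 comes from stream A (its 7th entry): 81.
Position 26 falls in stream B as its term 7, giving -95.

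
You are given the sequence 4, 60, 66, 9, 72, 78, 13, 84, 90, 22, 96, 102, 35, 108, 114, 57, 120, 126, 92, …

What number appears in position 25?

241

Positions follow the repeating pattern ABB; grouping by letter gives 2 tracks.
Track A: 4, 9, 13, 22, 35, 57, 92. Each term equals the sum of the previous two.
Track B: 60, 66, 72, 78, 84, 90, 96, 102, 108, 114, 120, 126. Linear: a_n = 54 + 6·n.
Position 25 falls in track A as its term 9, giving 241.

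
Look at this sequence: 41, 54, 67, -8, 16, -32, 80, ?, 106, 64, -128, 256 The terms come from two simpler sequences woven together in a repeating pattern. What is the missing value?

93

Reading positions in blocks of 6 reveals the pattern AAABBB — 2 tracks woven together.
Subsequence A: 41, 54, 67, 80, ?, 106 (arithmetic, step +13).
Subsequence B: -8, 16, -32, 64, -128, 256 (geometric, ×-2 each step).
The gap is subsequence A's term 5; the rule gives 93.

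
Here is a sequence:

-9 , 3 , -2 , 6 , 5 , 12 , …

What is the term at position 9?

Odd-indexed and even-indexed terms follow separate rules.
Track A = -9, -2, 5: arithmetic, step +7.
Track B = 3, 6, 12: geometric, ×2 each step.
Term 9 comes from track A (its 5th entry): 19.

19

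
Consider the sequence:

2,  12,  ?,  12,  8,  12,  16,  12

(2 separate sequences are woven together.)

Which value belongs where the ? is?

Positions 1, 3, 5, … form one subsequence and positions 2, 4, 6, … form another.
Track A is 2, ?, 8, 16, which is powers 2^1, 2^2, 2^3, ….
Track B is 12, 12, 12, 12, which is constant 12.
So the missing entry in track A is 4.

4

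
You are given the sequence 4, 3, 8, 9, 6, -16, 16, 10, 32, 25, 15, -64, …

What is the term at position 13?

36

Split by position mod 3 into 3 tracks.
Subsequence A: 4, 9, 16, 25. Perfect squares starting at 2².
Subsequence B: 3, 6, 10, 15. Triangular numbers starting at T_2.
Subsequence C: 8, -16, 32, -64. Geometric, ×-2 each step.
The 13th slot belongs to subsequence A; its 5th term is 36.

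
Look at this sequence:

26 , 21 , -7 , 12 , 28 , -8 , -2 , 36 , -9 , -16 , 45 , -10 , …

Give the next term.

Read the sequence 3 terms at a time; column i is its own pattern.
Track A is 26, 12, -2, -16, which is arithmetic with common difference −14.
Track B is 21, 28, 36, 45, which is triangular numbers n(n+1)/2 for n = 6, 7, ….
Track C is -7, -8, -9, -10, which is subtracting 1 each time.
Position 13 → track A, term 5 = -30.

-30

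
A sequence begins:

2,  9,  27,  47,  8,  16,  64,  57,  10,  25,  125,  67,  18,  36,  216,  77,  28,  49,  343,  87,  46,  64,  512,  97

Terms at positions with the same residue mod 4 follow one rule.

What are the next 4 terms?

Split by position mod 4: positions 1, 5, 9, … form one track, and each other residue class forms its own.
Track A is 2, 8, 10, 18, 28, 46, which is a Fibonacci-like recurrence a_n = a_{n-1} + a_{n-2}.
Track B is 9, 16, 25, 36, 49, 64, which is perfect squares starting at 3².
Track C is 27, 64, 125, 216, 343, 512, which is the cubes 3³, 4³, 5³, ….
Track D is 47, 57, 67, 77, 87, 97, which is arithmetic, step +10.
The 25th slot belongs to track A; its 7th term is 74.
Position 26 → track B, term 7 = 81.
Position 27 → track C, term 7 = 729.
Position 28 → track D, term 7 = 107.

74, 81, 729, 107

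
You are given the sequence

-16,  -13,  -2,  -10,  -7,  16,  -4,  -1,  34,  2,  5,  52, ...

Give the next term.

Reading positions in blocks of 3 reveals the pattern AAB — 2 tracks woven together.
Track A: -16, -13, -10, -7, -4, -1, 2, 5 — adding 3 each time.
Track B: -2, 16, 34, 52 — arithmetic with common difference +18.
Term 13 comes from track A (its 9th entry): 8.

8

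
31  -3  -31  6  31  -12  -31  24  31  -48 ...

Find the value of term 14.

Split by position mod 2 into 2 tracks.
Subsequence A: 31, -31, 31, -31, 31 (alternating ±31).
Subsequence B: -3, 6, -12, 24, -48 (geometric, ×-2 each step).
Position 14 falls in subsequence B as its term 7, giving -192.

-192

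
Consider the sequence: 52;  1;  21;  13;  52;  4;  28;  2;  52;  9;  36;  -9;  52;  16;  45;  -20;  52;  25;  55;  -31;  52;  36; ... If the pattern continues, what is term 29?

52

Read the sequence 4 terms at a time; column i is its own pattern.
Track A: 52, 52, 52, 52, 52, 52. The constant sequence 52.
Track B: 1, 4, 9, 16, 25, 36. Consecutive squares n² from n = 1.
Track C: 21, 28, 36, 45, 55. The triangular numbers T_6, T_7, ….
Track D: 13, 2, -9, -20, -31. Arithmetic with common difference −11.
The 29th slot belongs to track A; its 8th term is 52.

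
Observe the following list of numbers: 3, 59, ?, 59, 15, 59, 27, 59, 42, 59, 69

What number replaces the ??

Split by position mod 2 into 2 tracks.
Subsequence A: 3, ?, 15, 27, 42, 69 — Fibonacci-style (each term is the sum of the two before it).
Subsequence B: 59, 59, 59, 59, 59 — constant 59.
Filling subsequence A at index 2 by its rule yields 12.

12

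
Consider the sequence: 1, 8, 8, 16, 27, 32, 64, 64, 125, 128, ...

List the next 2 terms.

216, 256

Taking every 2nd term gives 2 separate tracks.
Subsequence A: 1, 8, 27, 64, 125 — perfect cubes starting at 1³.
Subsequence B: 8, 16, 32, 64, 128 — successive powers of 2.
The 11th slot belongs to subsequence A; its 6th term is 216.
The 12th slot belongs to subsequence B; its 6th term is 256.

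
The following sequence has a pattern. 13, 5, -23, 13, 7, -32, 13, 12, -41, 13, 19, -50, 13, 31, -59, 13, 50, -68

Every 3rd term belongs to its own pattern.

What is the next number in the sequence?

13

Split by position mod 3: positions 1, 4, 7, … form one track, and each other residue class forms its own.
Track A: 13, 13, 13, 13, 13, 13. Always 13.
Track B: 5, 7, 12, 19, 31, 50. Fibonacci-style (each term is the sum of the two before it).
Track C: -23, -32, -41, -50, -59, -68. Linear: a_n = -14 − 9·n.
Position 19 → track A, term 7 = 13.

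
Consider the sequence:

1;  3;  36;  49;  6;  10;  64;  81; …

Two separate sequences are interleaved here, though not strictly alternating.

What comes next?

15

The slot pattern repeats as AABB (period 4), so there are 2 interleaved tracks.
Track A: 1, 3, 6, 10. Triangular numbers starting at T_1.
Track B: 36, 49, 64, 81. The squares 6², 7², 8², ….
Position 9 falls in track A as its term 5, giving 15.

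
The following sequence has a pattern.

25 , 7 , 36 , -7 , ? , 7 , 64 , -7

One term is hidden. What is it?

Positions 1, 3, 5, … form one subsequence and positions 2, 4, 6, … form another.
Track A: 25, 36, ?, 64. Perfect squares starting at 5².
Track B: 7, -7, 7, -7. Oscillating between 7 and -7.
Filling track A at index 3 by its rule yields 49.

49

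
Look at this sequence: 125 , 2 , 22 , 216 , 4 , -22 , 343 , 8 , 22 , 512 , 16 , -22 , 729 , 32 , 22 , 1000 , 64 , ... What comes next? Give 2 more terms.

-22, 1331

Split by position mod 3 into 3 tracks.
Stream A is 125, 216, 343, 512, 729, 1000, which is perfect cubes starting at 5³.
Stream B is 2, 4, 8, 16, 32, 64, which is powers 2^1, 2^2, 2^3, ….
Stream C is 22, -22, 22, -22, 22, which is oscillating between 22 and -22.
Position 18 falls in stream C as its term 6, giving -22.
Position 19 falls in stream A as its term 7, giving 1331.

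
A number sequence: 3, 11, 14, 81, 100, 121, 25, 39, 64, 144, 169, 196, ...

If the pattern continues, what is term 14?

167

Reading positions in blocks of 6 reveals the pattern AAABBB — 2 tracks woven together.
Track A: 3, 11, 14, 25, 39, 64. Fibonacci-style (each term is the sum of the two before it).
Track B: 81, 100, 121, 144, 169, 196. Consecutive squares n² from n = 9.
The 14th slot belongs to track A; its 8th term is 167.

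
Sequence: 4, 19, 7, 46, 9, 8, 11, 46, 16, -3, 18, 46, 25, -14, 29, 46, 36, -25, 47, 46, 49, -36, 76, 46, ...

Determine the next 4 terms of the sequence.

64, -47, 123, 46

Split by position mod 4: positions 1, 5, 9, … form one track, and each other residue class forms its own.
Subsequence A is 4, 9, 16, 25, 36, 49, which is consecutive squares n² from n = 2.
Subsequence B is 19, 8, -3, -14, -25, -36, which is linear: a_n = 30 − 11·n.
Subsequence C is 7, 11, 18, 29, 47, 76, which is a Fibonacci-like recurrence a_n = a_{n-1} + a_{n-2}.
Subsequence D is 46, 46, 46, 46, 46, 46, which is constant 46.
Position 25 falls in subsequence A as its term 7, giving 64.
Position 26 falls in subsequence B as its term 7, giving -47.
The 27th slot belongs to subsequence C; its 7th term is 123.
The 28th slot belongs to subsequence D; its 7th term is 46.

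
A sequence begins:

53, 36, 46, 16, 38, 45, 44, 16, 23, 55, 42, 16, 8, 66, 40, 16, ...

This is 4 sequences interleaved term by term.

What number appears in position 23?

36

Split by position mod 4: positions 1, 5, 9, … form one track, and each other residue class forms its own.
Track A: 53, 38, 23, 8 (subtracting 15 each time).
Track B: 36, 45, 55, 66 (triangular numbers n(n+1)/2 for n = 8, 9, …).
Track C: 46, 44, 42, 40 (arithmetic, step −2).
Track D: 16, 16, 16, 16 (always 16).
Term 23 comes from track C (its 6th entry): 36.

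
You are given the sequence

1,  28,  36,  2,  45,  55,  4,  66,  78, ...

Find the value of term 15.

Reading positions in blocks of 3 reveals the pattern ABB — 2 tracks woven together.
Stream A is 1, 2, 4, which is powers of 2.
Stream B is 28, 36, 45, 55, 66, 78, which is triangular numbers starting at T_7.
Position 15 → stream B, term 10 = 136.

136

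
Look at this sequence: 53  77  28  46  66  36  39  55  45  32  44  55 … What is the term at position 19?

Read the sequence 3 terms at a time; column i is its own pattern.
Subsequence A is 53, 46, 39, 32, which is linear: a_n = 60 − 7·n.
Subsequence B is 77, 66, 55, 44, which is arithmetic, step −11.
Subsequence C is 28, 36, 45, 55, which is the triangular numbers T_7, T_8, ….
Position 19 falls in subsequence A as its term 7, giving 11.

11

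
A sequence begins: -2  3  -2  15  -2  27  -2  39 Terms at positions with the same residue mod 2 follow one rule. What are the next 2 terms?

-2, 51

Taking every 2nd term gives 2 separate tracks.
Track A: -2, -2, -2, -2 (constant -2).
Track B: 3, 15, 27, 39 (linear: a_n = -9 + 12·n).
Position 9 → track A, term 5 = -2.
Term 10 comes from track B (its 5th entry): 51.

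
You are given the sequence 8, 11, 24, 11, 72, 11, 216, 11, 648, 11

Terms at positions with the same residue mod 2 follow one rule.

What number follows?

The terms cycle through 2 interleaved subsequences.
Subsequence A: 8, 24, 72, 216, 648 (geometric, ×3 each step).
Subsequence B: 11, 11, 11, 11, 11 (constant 11).
The 11th slot belongs to subsequence A; its 6th term is 1944.

1944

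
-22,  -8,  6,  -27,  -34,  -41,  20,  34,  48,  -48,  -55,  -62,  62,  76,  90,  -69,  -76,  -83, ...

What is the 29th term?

-118

Reading positions in blocks of 6 reveals the pattern AAABBB — 2 tracks woven together.
Track A: -22, -8, 6, 20, 34, 48, 62, 76, 90. Arithmetic with common difference +14.
Track B: -27, -34, -41, -48, -55, -62, -69, -76, -83. Subtracting 7 each time.
The 29th slot belongs to track B; its 14th term is -118.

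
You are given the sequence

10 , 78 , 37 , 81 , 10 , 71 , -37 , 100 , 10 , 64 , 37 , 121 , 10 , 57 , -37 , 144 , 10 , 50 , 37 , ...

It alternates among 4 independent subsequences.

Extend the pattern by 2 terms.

169, 10

Taking every 4th term gives 4 separate tracks.
Track A: 10, 10, 10, 10, 10 — constant 10.
Track B: 78, 71, 64, 57, 50 — subtracting 7 each time.
Track C: 37, -37, 37, -37, 37 — alternating ±37.
Track D: 81, 100, 121, 144 — the squares 9², 10², 11², ….
Term 20 comes from track D (its 5th entry): 169.
Term 21 comes from track A (its 6th entry): 10.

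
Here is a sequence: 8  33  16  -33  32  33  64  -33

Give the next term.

Split by position mod 2 into 2 tracks.
Track A = 8, 16, 32, 64: geometric, ×2 each step.
Track B = 33, -33, 33, -33: alternating ±33.
Position 9 falls in track A as its term 5, giving 128.

128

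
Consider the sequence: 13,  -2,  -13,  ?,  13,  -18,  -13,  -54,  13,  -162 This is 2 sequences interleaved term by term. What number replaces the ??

Taking every 2nd term gives 2 separate tracks.
Track A: 13, -13, 13, -13, 13 — oscillating between 13 and -13.
Track B: -2, ?, -18, -54, -162 — multiplying by 3 each time.
So the missing entry in track B is -6.

-6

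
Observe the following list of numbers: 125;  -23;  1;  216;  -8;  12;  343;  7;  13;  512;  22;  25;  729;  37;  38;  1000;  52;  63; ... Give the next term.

Split by position mod 3: positions 1, 4, 7, … form one track, and each other residue class forms its own.
Track A = 125, 216, 343, 512, 729, 1000: consecutive cubes n³ from n = 5.
Track B = -23, -8, 7, 22, 37, 52: adding 15 each time.
Track C = 1, 12, 13, 25, 38, 63: each term equals the sum of the previous two.
Position 19 → track A, term 7 = 1331.

1331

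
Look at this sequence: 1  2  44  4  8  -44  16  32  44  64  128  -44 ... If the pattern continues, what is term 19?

Positions follow the repeating pattern AAB; grouping by letter gives 2 tracks.
Track A: 1, 2, 4, 8, 16, 32, 64, 128. Successive powers of 2.
Track B: 44, -44, 44, -44. Oscillating between 44 and -44.
Term 19 comes from track A (its 13th entry): 4096.

4096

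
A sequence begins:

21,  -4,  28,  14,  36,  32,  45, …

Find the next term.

Taking every 2nd term gives 2 separate tracks.
Stream A is 21, 28, 36, 45, which is the triangular numbers T_6, T_7, ….
Stream B is -4, 14, 32, which is linear: a_n = -22 + 18·n.
The 8th slot belongs to stream B; its 4th term is 50.

50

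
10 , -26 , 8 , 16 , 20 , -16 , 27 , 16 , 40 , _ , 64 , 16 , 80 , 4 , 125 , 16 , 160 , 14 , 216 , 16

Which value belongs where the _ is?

Read the sequence 4 terms at a time; column i is its own pattern.
Stream A: 10, 20, 40, 80, 160. A geometric progression (common ratio 2).
Stream B: -26, -16, ?, 4, 14. Adding 10 each time.
Stream C: 8, 27, 64, 125, 216. Consecutive cubes n³ from n = 2.
Stream D: 16, 16, 16, 16, 16. The constant sequence 16.
Filling stream B at index 3 by its rule yields -6.

-6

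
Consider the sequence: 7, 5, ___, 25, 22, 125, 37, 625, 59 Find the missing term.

15

The terms cycle through 2 interleaved subsequences.
Track A: 7, ?, 22, 37, 59 (Fibonacci-style (each term is the sum of the two before it)).
Track B: 5, 25, 125, 625 (powers of 5).
Track A's pattern makes the blank 15.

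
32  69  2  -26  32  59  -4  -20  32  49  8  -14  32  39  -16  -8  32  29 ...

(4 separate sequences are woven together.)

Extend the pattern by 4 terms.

The terms cycle through 4 interleaved subsequences.
Track A is 32, 32, 32, 32, 32, which is the constant sequence 32.
Track B is 69, 59, 49, 39, 29, which is subtracting 10 each time.
Track C is 2, -4, 8, -16, which is geometric, ×-2 each step.
Track D is -26, -20, -14, -8, which is adding 6 each time.
Position 19 → track C, term 5 = 32.
The 20th slot belongs to track D; its 5th term is -2.
The 21st slot belongs to track A; its 6th term is 32.
Position 22 falls in track B as its term 6, giving 19.

32, -2, 32, 19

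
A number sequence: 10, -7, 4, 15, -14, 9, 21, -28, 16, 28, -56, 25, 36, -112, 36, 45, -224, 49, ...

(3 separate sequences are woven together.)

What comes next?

Read the sequence 3 terms at a time; column i is its own pattern.
Track A: 10, 15, 21, 28, 36, 45 — triangular numbers n(n+1)/2 for n = 4, 5, ….
Track B: -7, -14, -28, -56, -112, -224 — multiplying by 2 each time.
Track C: 4, 9, 16, 25, 36, 49 — consecutive squares n² from n = 2.
Term 19 comes from track A (its 7th entry): 55.

55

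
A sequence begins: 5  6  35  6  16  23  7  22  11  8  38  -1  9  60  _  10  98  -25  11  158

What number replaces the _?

-13

Split by position mod 3 into 3 tracks.
Subsequence A: 5, 6, 7, 8, 9, 10, 11 — arithmetic, step +1.
Subsequence B: 6, 16, 22, 38, 60, 98, 158 — each term equals the sum of the previous two.
Subsequence C: 35, 23, 11, -1, ?, -25 — linear: a_n = 47 − 12·n.
So the missing entry in subsequence C is -13.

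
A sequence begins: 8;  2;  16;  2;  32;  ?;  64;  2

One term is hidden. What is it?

2

Taking every 2nd term gives 2 separate tracks.
Track A: 8, 16, 32, 64 (successive powers of 2).
Track B: 2, 2, ?, 2 (constant 2).
So the missing entry in track B is 2.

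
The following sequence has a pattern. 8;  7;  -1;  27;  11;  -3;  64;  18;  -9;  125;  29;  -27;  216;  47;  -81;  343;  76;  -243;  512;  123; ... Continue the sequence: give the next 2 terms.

-729, 729

Taking every 3rd term gives 3 separate tracks.
Track A: 8, 27, 64, 125, 216, 343, 512. Perfect cubes starting at 2³.
Track B: 7, 11, 18, 29, 47, 76, 123. A Fibonacci-like recurrence a_n = a_{n-1} + a_{n-2}.
Track C: -1, -3, -9, -27, -81, -243. Multiplying by 3 each time.
Position 21 → track C, term 7 = -729.
The 22nd slot belongs to track A; its 8th term is 729.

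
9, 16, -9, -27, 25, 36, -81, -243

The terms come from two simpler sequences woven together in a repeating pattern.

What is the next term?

49

Positions follow the repeating pattern AABB; grouping by letter gives 2 tracks.
Track A: 9, 16, 25, 36 — perfect squares starting at 3².
Track B: -9, -27, -81, -243 — geometric with ratio 3.
The 9th slot belongs to track A; its 5th term is 49.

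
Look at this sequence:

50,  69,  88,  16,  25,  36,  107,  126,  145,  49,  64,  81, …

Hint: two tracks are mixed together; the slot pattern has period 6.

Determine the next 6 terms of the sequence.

Reading positions in blocks of 6 reveals the pattern AAABBB — 2 tracks woven together.
Track A: 50, 69, 88, 107, 126, 145. Linear: a_n = 31 + 19·n.
Track B: 16, 25, 36, 49, 64, 81. The squares 4², 5², 6², ….
Position 13 → track A, term 7 = 164.
Position 14 → track A, term 8 = 183.
The 15th slot belongs to track A; its 9th term is 202.
Position 16 → track B, term 7 = 100.
Term 17 comes from track B (its 8th entry): 121.
The 18th slot belongs to track B; its 9th term is 144.

164, 183, 202, 100, 121, 144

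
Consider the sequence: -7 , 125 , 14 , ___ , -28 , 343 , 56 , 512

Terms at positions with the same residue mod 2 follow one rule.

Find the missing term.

Taking every 2nd term gives 2 separate tracks.
Subsequence A: -7, 14, -28, 56. Geometric with ratio -2.
Subsequence B: 125, ?, 343, 512. The cubes 5³, 6³, 7³, ….
So the missing entry in subsequence B is 216.

216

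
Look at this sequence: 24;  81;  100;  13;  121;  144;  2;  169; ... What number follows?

196

Positions follow the repeating pattern ABB; grouping by letter gives 2 tracks.
Track A: 24, 13, 2. Arithmetic, step −11.
Track B: 81, 100, 121, 144, 169. Consecutive squares n² from n = 9.
Position 9 → track B, term 6 = 196.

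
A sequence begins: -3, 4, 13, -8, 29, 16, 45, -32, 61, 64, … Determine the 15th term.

109

Taking every 2nd term gives 2 separate tracks.
Subsequence A: -3, 13, 29, 45, 61. Adding 16 each time.
Subsequence B: 4, -8, 16, -32, 64. Multiplying by -2 each time.
Term 15 comes from subsequence A (its 8th entry): 109.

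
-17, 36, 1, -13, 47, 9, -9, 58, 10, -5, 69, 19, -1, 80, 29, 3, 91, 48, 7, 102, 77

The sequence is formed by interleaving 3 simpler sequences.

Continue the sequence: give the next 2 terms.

11, 113

Read the sequence 3 terms at a time; column i is its own pattern.
Track A: -17, -13, -9, -5, -1, 3, 7. Adding 4 each time.
Track B: 36, 47, 58, 69, 80, 91, 102. Arithmetic with common difference +11.
Track C: 1, 9, 10, 19, 29, 48, 77. Fibonacci-style (each term is the sum of the two before it).
The 22nd slot belongs to track A; its 8th term is 11.
Position 23 → track B, term 8 = 113.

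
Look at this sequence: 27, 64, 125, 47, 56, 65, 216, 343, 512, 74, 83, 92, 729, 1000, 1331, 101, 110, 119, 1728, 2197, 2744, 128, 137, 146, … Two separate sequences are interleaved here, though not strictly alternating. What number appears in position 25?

3375

Positions follow the repeating pattern AAABBB; grouping by letter gives 2 tracks.
Stream A: 27, 64, 125, 216, 343, 512, 729, 1000, 1331, 1728, 2197, 2744 — the cubes 3³, 4³, 5³, ….
Stream B: 47, 56, 65, 74, 83, 92, 101, 110, 119, 128, 137, 146 — adding 9 each time.
Position 25 → stream A, term 13 = 3375.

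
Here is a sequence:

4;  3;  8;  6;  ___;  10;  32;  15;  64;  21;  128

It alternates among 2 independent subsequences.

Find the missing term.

Split by position mod 2 into 2 tracks.
Stream A is 4, 8, ?, 32, 64, 128, which is powers 2^2, 2^3, 2^4, ….
Stream B is 3, 6, 10, 15, 21, which is triangular numbers starting at T_2.
Filling stream A at index 3 by its rule yields 16.

16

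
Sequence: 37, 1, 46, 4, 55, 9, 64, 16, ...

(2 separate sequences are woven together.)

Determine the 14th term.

Taking every 2nd term gives 2 separate tracks.
Track A = 37, 46, 55, 64: arithmetic with common difference +9.
Track B = 1, 4, 9, 16: consecutive squares n² from n = 1.
Term 14 comes from track B (its 7th entry): 49.

49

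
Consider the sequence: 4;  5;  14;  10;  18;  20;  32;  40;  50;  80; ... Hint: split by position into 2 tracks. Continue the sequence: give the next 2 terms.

Positions 1, 3, 5, … form one subsequence and positions 2, 4, 6, … form another.
Subsequence A = 4, 14, 18, 32, 50: a Fibonacci-like recurrence a_n = a_{n-1} + a_{n-2}.
Subsequence B = 5, 10, 20, 40, 80: geometric, ×2 each step.
Position 11 falls in subsequence A as its term 6, giving 82.
The 12th slot belongs to subsequence B; its 6th term is 160.

82, 160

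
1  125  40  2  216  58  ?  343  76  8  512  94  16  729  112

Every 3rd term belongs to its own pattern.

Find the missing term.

Taking every 3rd term gives 3 separate tracks.
Track A: 1, 2, ?, 8, 16 (powers 2^0, 2^1, 2^2, …).
Track B: 125, 216, 343, 512, 729 (the cubes 5³, 6³, 7³, …).
Track C: 40, 58, 76, 94, 112 (arithmetic, step +18).
Track A's pattern makes the blank 4.

4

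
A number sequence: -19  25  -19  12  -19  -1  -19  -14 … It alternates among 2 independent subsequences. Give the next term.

Split by position mod 2 into 2 tracks.
Subsequence A is -19, -19, -19, -19, which is constant -19.
Subsequence B is 25, 12, -1, -14, which is linear: a_n = 38 − 13·n.
The 9th slot belongs to subsequence A; its 5th term is -19.

-19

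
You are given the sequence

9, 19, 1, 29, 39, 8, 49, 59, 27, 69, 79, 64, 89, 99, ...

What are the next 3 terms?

Positions follow the repeating pattern AAB; grouping by letter gives 2 tracks.
Subsequence A is 9, 19, 29, 39, 49, 59, 69, 79, 89, 99, which is arithmetic, step +10.
Subsequence B is 1, 8, 27, 64, which is perfect cubes starting at 1³.
Position 15 → subsequence B, term 5 = 125.
Position 16 falls in subsequence A as its term 11, giving 109.
Term 17 comes from subsequence A (its 12th entry): 119.

125, 109, 119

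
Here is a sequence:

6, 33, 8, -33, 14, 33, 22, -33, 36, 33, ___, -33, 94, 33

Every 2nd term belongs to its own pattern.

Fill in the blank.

Taking every 2nd term gives 2 separate tracks.
Subsequence A: 6, 8, 14, 22, 36, ?, 94. Each term equals the sum of the previous two.
Subsequence B: 33, -33, 33, -33, 33, -33, 33. The oscillation 33·(−1)^(n+1).
Filling subsequence A at index 6 by its rule yields 58.

58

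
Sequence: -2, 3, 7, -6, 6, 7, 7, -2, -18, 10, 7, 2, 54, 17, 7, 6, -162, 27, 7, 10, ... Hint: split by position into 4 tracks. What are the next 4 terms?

486, 44, 7, 14

Read the sequence 4 terms at a time; column i is its own pattern.
Track A: -2, 6, -18, 54, -162 (geometric with ratio -3).
Track B: 3, 7, 10, 17, 27 (each term equals the sum of the previous two).
Track C: 7, 7, 7, 7, 7 (the constant sequence 7).
Track D: -6, -2, 2, 6, 10 (adding 4 each time).
Term 21 comes from track A (its 6th entry): 486.
Position 22 → track B, term 6 = 44.
Term 23 comes from track C (its 6th entry): 7.
Term 24 comes from track D (its 6th entry): 14.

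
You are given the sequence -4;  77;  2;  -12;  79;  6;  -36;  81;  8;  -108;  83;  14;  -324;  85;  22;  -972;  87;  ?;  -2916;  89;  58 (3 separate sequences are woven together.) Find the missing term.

Taking every 3rd term gives 3 separate tracks.
Track A is -4, -12, -36, -108, -324, -972, -2916, which is multiplying by 3 each time.
Track B is 77, 79, 81, 83, 85, 87, 89, which is arithmetic, step +2.
Track C is 2, 6, 8, 14, 22, ?, 58, which is each term equals the sum of the previous two.
The gap is track C's term 6; the rule gives 36.

36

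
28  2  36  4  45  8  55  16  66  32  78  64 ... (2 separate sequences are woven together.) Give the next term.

The terms cycle through 2 interleaved subsequences.
Subsequence A: 28, 36, 45, 55, 66, 78 — triangular numbers n(n+1)/2 for n = 7, 8, ….
Subsequence B: 2, 4, 8, 16, 32, 64 — a geometric progression (common ratio 2).
Position 13 falls in subsequence A as its term 7, giving 91.

91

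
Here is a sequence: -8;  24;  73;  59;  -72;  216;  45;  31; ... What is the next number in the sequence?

-648

The slot pattern repeats as AABB (period 4), so there are 2 interleaved tracks.
Track A is -8, 24, -72, 216, which is a geometric progression (common ratio -3).
Track B is 73, 59, 45, 31, which is arithmetic with common difference −14.
The 9th slot belongs to track A; its 5th term is -648.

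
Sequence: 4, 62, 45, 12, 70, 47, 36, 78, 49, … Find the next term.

108

The terms cycle through 3 interleaved subsequences.
Track A is 4, 12, 36, which is a geometric progression (common ratio 3).
Track B is 62, 70, 78, which is arithmetic with common difference +8.
Track C is 45, 47, 49, which is linear: a_n = 43 + 2·n.
Position 10 → track A, term 4 = 108.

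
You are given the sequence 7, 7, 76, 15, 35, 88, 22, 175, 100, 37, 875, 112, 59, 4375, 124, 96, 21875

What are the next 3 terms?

Read the sequence 3 terms at a time; column i is its own pattern.
Stream A is 7, 15, 22, 37, 59, 96, which is each term equals the sum of the previous two.
Stream B is 7, 35, 175, 875, 4375, 21875, which is geometric, ×5 each step.
Stream C is 76, 88, 100, 112, 124, which is arithmetic with common difference +12.
Position 18 falls in stream C as its term 6, giving 136.
Term 19 comes from stream A (its 7th entry): 155.
Position 20 → stream B, term 7 = 109375.

136, 155, 109375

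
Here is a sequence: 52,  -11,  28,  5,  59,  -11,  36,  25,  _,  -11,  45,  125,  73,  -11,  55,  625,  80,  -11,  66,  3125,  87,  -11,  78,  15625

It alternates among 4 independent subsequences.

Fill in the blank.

Split by position mod 4 into 4 tracks.
Subsequence A: 52, 59, ?, 73, 80, 87 — adding 7 each time.
Subsequence B: -11, -11, -11, -11, -11, -11 — the constant sequence -11.
Subsequence C: 28, 36, 45, 55, 66, 78 — triangular numbers n(n+1)/2 for n = 7, 8, ….
Subsequence D: 5, 25, 125, 625, 3125, 15625 — powers of 5.
Subsequence A's pattern makes the blank 66.

66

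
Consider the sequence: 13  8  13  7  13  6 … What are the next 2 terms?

13, 5

Odd-indexed and even-indexed terms follow separate rules.
Subsequence A = 13, 13, 13: constant 13.
Subsequence B = 8, 7, 6: arithmetic with common difference −1.
The 7th slot belongs to subsequence A; its 4th term is 13.
Term 8 comes from subsequence B (its 4th entry): 5.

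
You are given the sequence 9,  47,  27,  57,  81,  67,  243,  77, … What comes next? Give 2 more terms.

Split by position mod 2 into 2 tracks.
Track A is 9, 27, 81, 243, which is successive powers of 3.
Track B is 47, 57, 67, 77, which is linear: a_n = 37 + 10·n.
Position 9 falls in track A as its term 5, giving 729.
Position 10 → track B, term 5 = 87.

729, 87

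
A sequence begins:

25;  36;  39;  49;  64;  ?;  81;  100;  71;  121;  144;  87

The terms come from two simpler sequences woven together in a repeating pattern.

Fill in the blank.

Positions follow the repeating pattern AAB; grouping by letter gives 2 tracks.
Stream A: 25, 36, 49, 64, 81, 100, 121, 144 (perfect squares starting at 5²).
Stream B: 39, ?, 71, 87 (linear: a_n = 23 + 16·n).
Stream B's pattern makes the blank 55.

55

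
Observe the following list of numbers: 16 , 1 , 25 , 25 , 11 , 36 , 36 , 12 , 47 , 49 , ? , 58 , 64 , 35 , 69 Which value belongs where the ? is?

23

The terms cycle through 3 interleaved subsequences.
Stream A: 16, 25, 36, 49, 64 — consecutive squares n² from n = 4.
Stream B: 1, 11, 12, ?, 35 — each term equals the sum of the previous two.
Stream C: 25, 36, 47, 58, 69 — arithmetic with common difference +11.
The gap is stream B's term 4; the rule gives 23.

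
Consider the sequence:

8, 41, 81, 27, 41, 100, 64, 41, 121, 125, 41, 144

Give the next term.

The terms cycle through 3 interleaved subsequences.
Track A: 8, 27, 64, 125 — consecutive cubes n³ from n = 2.
Track B: 41, 41, 41, 41 — always 41.
Track C: 81, 100, 121, 144 — perfect squares starting at 9².
Position 13 → track A, term 5 = 216.

216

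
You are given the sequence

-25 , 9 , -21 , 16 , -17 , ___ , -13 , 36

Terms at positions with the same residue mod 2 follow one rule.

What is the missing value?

25

Odd-indexed and even-indexed terms follow separate rules.
Subsequence A: -25, -21, -17, -13 (arithmetic with common difference +4).
Subsequence B: 9, 16, ?, 36 (consecutive squares n² from n = 3).
Filling subsequence B at index 3 by its rule yields 25.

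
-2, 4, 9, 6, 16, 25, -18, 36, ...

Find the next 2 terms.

The slot pattern repeats as ABB (period 3), so there are 2 interleaved tracks.
Subsequence A is -2, 6, -18, which is geometric with ratio -3.
Subsequence B is 4, 9, 16, 25, 36, which is the squares 2², 3², 4², ….
Position 9 falls in subsequence B as its term 6, giving 49.
Position 10 falls in subsequence A as its term 4, giving 54.

49, 54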